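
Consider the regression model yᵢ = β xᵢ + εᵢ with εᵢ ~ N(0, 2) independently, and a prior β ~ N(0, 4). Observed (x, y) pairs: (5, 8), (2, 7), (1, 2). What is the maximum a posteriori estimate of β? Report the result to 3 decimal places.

log p(β | y) = −Σ(yᵢ − βxᵢ)²/(2·2) − β²/(2·4) + const.
Setting the derivative to zero: Σxᵢ(yᵢ − βxᵢ)/2 − β/4 = 0, so β = Σxᵢyᵢ / (Σxᵢ² + σ²/τ²).
Σxᵢyᵢ = 5·8 + 2·7 + 1·2 = 56; Σxᵢ² = 30; σ²/τ² = 0.5.
β̂_MAP = 56 / (30 + 0.5) = 56/30.5 ≈ 1.836.

β̂_MAP = 1.836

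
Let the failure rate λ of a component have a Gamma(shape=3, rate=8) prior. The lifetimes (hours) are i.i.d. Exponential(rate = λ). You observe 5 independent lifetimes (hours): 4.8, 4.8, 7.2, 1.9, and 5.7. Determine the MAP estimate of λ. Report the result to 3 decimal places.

The Exponential(rate=λ) likelihood is ∝ λ^n e^(−λΣtᵢ). Here n = 5 and Σtᵢ = 4.8 + 4.8 + 7.2 + 1.9 + 5.7 = 24.4.
Posterior ∝ λ^2e^(−8λ) · λ^5e^(−24.4λ) = λ^7e^(−32.4λ), i.e. Gamma(8, 32.4).
Mode = (a−1)/b = 7/32.4 ≈ 0.216.

λ̂_MAP = 0.216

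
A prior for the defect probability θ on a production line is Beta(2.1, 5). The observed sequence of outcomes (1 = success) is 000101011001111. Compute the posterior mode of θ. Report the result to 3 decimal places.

θ̂_MAP = 0.453

Prior: Beta(2.1, 5).
Data: 8 successes in 15 trials (from the sequence). The binomial likelihood contributes θ^8(1−θ)^7, so the posterior is Beta(2.1+8, 5+7) = Beta(10.1, 12).
For Beta(a, b) with a, b > 1 the mode is (a−1)/(a+b−2) = 9.1/20.1 ≈ 0.453.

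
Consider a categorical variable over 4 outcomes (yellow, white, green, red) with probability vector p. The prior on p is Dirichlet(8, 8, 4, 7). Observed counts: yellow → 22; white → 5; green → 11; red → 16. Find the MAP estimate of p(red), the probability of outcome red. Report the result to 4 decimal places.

The posterior is Dirichlet(αᵢ + nᵢ) = Dirichlet(30, 13, 15, 23).
For a Dirichlet(a₁,…,a_K) with all aᵢ > 1, the mode has j-th component (aⱼ − 1)/(Σaᵢ − K).
Here Σaᵢ = 81 and K = 4, so p(red) = (23 − 1)/(81 − 4) = 22/77 ≈ 0.2857.

MAP estimate of p(red) = 0.2857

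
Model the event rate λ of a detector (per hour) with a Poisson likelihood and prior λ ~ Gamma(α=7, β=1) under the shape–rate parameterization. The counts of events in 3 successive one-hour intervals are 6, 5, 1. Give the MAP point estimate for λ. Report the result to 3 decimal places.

Σxᵢ = 6+5+1 = 12, with n = 3.
Posterior ∝ λ^6e^(−1λ) · λ^12e^(−3λ) = λ^18e^(−4λ), i.e. Gamma(shape=19, rate=4).
The mode of a Gamma(a, b) with a ≥ 1 (shape–rate) is (a−1)/b = 18/4 ≈ 4.500.

λ̂_MAP = 4.500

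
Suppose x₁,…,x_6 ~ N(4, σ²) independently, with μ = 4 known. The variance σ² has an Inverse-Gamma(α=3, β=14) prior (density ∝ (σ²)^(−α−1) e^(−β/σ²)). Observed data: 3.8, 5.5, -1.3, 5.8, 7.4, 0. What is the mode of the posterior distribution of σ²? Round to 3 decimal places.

σ̂²_MAP = 6.370

Sum of squared deviations about the known mean: SS = (3.8−4)² + (5.5−4)² + (-1.3−4)² + (5.8−4)² + (7.4−4)² + (0−4)² = 61.18.
The Normal likelihood contributes (σ²)^(−n/2) exp(−SS/(2σ²)), so the posterior is Inverse-Gamma(α + n/2, β + SS/2) = Inverse-Gamma(6, 44.59).
The mode of Inverse-Gamma(a, b) is b/(a+1) = 44.59/7 ≈ 6.370.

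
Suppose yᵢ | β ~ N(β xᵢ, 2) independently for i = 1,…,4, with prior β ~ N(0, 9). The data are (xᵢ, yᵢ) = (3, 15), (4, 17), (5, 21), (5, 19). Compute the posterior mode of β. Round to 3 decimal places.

log p(β | y) = −Σ(yᵢ − βxᵢ)²/(2·2) − β²/(2·9) + const.
Setting the derivative to zero: Σxᵢ(yᵢ − βxᵢ)/2 − β/9 = 0, so β = Σxᵢyᵢ / (Σxᵢ² + σ²/τ²).
Σxᵢyᵢ = 3·15 + 4·17 + 5·21 + 5·19 = 313; Σxᵢ² = 75; σ²/τ² = 2/9.
β̂_MAP = 313 / (75 + 2/9) = 313/(677/9) = 2817/677 ≈ 4.161.

β̂_MAP = 4.161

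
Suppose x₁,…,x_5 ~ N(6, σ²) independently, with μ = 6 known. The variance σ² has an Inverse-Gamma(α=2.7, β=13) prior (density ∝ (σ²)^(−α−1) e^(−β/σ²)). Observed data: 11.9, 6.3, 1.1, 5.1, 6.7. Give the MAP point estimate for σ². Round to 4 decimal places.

σ̂²_MAP = 6.9524

Sum of squared deviations about the known mean: SS = (11.9−6)² + (6.3−6)² + (1.1−6)² + (5.1−6)² + (6.7−6)² = 60.21.
The Normal likelihood contributes (σ²)^(−n/2) exp(−SS/(2σ²)), so the posterior is Inverse-Gamma(α + n/2, β + SS/2) = Inverse-Gamma(5.2, 43.105).
The mode of Inverse-Gamma(a, b) is b/(a+1) = 43.105/6.2 ≈ 6.9524.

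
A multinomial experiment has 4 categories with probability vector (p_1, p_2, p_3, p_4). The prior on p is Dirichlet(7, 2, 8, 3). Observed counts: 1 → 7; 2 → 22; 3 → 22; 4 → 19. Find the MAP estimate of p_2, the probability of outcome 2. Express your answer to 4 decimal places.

The posterior is Dirichlet(αᵢ + nᵢ) = Dirichlet(14, 24, 30, 22).
For a Dirichlet(a₁,…,a_K) with all aᵢ > 1, the mode has j-th component (aⱼ − 1)/(Σaᵢ − K).
Here Σaᵢ = 90 and K = 4, so p_2 = (24 − 1)/(90 − 4) = 23/86 ≈ 0.2674.

MAP estimate: 0.2674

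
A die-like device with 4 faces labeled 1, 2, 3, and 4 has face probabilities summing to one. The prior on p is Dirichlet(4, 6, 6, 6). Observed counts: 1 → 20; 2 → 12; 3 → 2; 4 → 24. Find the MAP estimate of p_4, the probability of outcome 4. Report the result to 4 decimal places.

MAP estimate: 0.3816

The posterior is Dirichlet(αᵢ + nᵢ) = Dirichlet(24, 18, 8, 30).
For a Dirichlet(a₁,…,a_K) with all aᵢ > 1, the mode has j-th component (aⱼ − 1)/(Σaᵢ − K).
Here Σaᵢ = 80 and K = 4, so p_4 = (30 − 1)/(80 − 4) = 29/76 ≈ 0.3816.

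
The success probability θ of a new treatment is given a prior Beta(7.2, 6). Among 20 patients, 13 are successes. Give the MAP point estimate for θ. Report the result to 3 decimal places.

Prior: Beta(7.2, 6).
Data: 13 successes in 20 trials. The binomial likelihood contributes θ^13(1−θ)^7, so the posterior is Beta(7.2+13, 6+7) = Beta(20.2, 13).
For Beta(a, b) with a, b > 1 the mode is (a−1)/(a+b−2) = 19.2/31.2 ≈ 0.615.

θ̂_MAP = 0.615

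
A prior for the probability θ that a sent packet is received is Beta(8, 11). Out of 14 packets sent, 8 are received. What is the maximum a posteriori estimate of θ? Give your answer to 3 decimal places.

θ̂_MAP = 0.484

Prior: Beta(8, 11).
Data: 8 successes in 14 trials. The binomial likelihood contributes θ^8(1−θ)^6, so the posterior is Beta(8+8, 11+6) = Beta(16, 17).
For Beta(a, b) with a, b > 1 the mode is (a−1)/(a+b−2) = 15/31 ≈ 0.484.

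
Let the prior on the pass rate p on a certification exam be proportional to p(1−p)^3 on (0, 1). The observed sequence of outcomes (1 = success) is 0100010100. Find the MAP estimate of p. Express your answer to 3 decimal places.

The prior density ∝ p(1−p)^3 is the kernel of Beta(2, 4).
Data: 3 successes in 10 trials (from the sequence). The binomial likelihood contributes p^3(1−p)^7, so the posterior is Beta(2+3, 4+7) = Beta(5, 11).
For Beta(a, b) with a, b > 1 the mode is (a−1)/(a+b−2) = 4/14 ≈ 0.286.

p̂_MAP = 0.286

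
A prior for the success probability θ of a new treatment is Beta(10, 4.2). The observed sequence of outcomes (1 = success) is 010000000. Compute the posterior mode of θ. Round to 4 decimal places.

Prior: Beta(10, 4.2).
Data: 1 success in 9 trials (from the sequence). The binomial likelihood contributes θ(1−θ)^8, so the posterior is Beta(10+1, 4.2+8) = Beta(11, 12.2).
For Beta(a, b) with a, b > 1 the mode is (a−1)/(a+b−2) = 10/21.2 ≈ 0.4717.

θ̂_MAP = 0.4717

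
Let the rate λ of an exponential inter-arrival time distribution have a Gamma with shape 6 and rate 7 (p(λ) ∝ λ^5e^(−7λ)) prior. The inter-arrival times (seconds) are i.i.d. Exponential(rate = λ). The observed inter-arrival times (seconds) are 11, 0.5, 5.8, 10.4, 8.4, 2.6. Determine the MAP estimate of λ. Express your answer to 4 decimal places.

λ̂_MAP = 0.2407

The Exponential(rate=λ) likelihood is ∝ λ^n e^(−λΣtᵢ). Here n = 6 and Σtᵢ = 11 + 0.5 + 5.8 + 10.4 + 8.4 + 2.6 = 38.7.
Posterior ∝ λ^5e^(−7λ) · λ^6e^(−38.7λ) = λ^11e^(−45.7λ), i.e. Gamma(12, 45.7).
Mode = (a−1)/b = 11/45.7 ≈ 0.2407.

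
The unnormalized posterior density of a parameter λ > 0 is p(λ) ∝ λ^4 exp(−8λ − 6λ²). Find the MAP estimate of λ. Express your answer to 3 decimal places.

ℓ'(λ) = 4/λ − 8 − 12λ. Setting this to zero and multiplying by λ: 12λ² + 8λ − 4 = 0.
λ = (−8 + √(8² + 4·12·4)) / (2·12) = (−8 + √256) / 24 = (−8 + 16)/24 = 1/3.
ℓ''(λ) = −4/λ² − 12 < 0, confirming a maximum.

λ̂_MAP = 0.333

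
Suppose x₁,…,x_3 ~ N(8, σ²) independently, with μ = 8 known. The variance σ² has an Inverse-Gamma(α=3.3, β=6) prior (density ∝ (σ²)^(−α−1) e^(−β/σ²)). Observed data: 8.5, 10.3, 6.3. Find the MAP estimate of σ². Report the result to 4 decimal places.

σ̂²_MAP = 1.7612

Sum of squared deviations about the known mean: SS = (8.5−8)² + (10.3−8)² + (6.3−8)² = 8.43.
The Normal likelihood contributes (σ²)^(−n/2) exp(−SS/(2σ²)), so the posterior is Inverse-Gamma(α + n/2, β + SS/2) = Inverse-Gamma(4.8, 10.215).
The mode of Inverse-Gamma(a, b) is b/(a+1) = 10.215/5.8 ≈ 1.7612.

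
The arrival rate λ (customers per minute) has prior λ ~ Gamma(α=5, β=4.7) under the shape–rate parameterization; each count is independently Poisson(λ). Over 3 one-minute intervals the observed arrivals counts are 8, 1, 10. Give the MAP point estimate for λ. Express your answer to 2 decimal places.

λ̂_MAP = 2.99

Σxᵢ = 8+1+10 = 19, with n = 3.
Posterior ∝ λ^4e^(−4.7λ) · λ^19e^(−3λ) = λ^23e^(−7.7λ), i.e. Gamma(shape=24, rate=7.7).
The mode of a Gamma(a, b) with a ≥ 1 (shape–rate) is (a−1)/b = 23/7.7 ≈ 2.99.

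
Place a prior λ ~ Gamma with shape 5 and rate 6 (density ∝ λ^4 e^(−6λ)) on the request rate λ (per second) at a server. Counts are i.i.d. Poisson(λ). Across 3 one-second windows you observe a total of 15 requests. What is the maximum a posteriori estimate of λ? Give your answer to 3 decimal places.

Σxᵢ = 15, n = 3.
Posterior ∝ λ^4e^(−6λ) · λ^15e^(−3λ) = λ^19e^(−9λ), i.e. Gamma(shape=20, rate=9).
The mode of a Gamma(a, b) with a ≥ 1 (shape–rate) is (a−1)/b = 19/9 ≈ 2.111.

λ̂_MAP = 2.111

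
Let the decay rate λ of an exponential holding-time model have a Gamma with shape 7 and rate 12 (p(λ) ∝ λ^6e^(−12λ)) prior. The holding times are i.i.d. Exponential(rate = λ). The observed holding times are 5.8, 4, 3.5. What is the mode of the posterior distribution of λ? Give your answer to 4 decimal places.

λ̂_MAP = 0.3557

The Exponential(rate=λ) likelihood is ∝ λ^n e^(−λΣtᵢ). Here n = 3 and Σtᵢ = 5.8 + 4 + 3.5 = 13.3.
Posterior ∝ λ^6e^(−12λ) · λ^3e^(−13.3λ) = λ^9e^(−25.3λ), i.e. Gamma(10, 25.3).
Mode = (a−1)/b = 9/25.3 ≈ 0.3557.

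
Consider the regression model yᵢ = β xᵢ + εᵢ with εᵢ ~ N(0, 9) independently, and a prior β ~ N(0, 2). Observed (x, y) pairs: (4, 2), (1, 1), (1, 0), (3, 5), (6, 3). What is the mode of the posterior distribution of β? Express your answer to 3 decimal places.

log p(β | y) = −Σ(yᵢ − βxᵢ)²/(2·9) − β²/(2·2) + const.
Setting the derivative to zero: Σxᵢ(yᵢ − βxᵢ)/9 − β/2 = 0, so β = Σxᵢyᵢ / (Σxᵢ² + σ²/τ²).
Σxᵢyᵢ = 4·2 + 1·1 + 1·0 + 3·5 + 6·3 = 42; Σxᵢ² = 63; σ²/τ² = 4.5.
β̂_MAP = 42 / (63 + 4.5) = 42/67.5 ≈ 0.622.

β̂_MAP = 0.622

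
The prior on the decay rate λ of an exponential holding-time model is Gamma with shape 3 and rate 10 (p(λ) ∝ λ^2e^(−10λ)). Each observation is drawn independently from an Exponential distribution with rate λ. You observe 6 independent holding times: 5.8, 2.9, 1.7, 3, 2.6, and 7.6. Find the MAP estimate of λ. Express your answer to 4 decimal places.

The Exponential(rate=λ) likelihood is ∝ λ^n e^(−λΣtᵢ). Here n = 6 and Σtᵢ = 5.8 + 2.9 + 1.7 + 3 + 2.6 + 7.6 = 23.6.
Posterior ∝ λ^2e^(−10λ) · λ^6e^(−23.6λ) = λ^8e^(−33.6λ), i.e. Gamma(9, 33.6).
Mode = (a−1)/b = 8/33.6 ≈ 0.2381.

λ̂_MAP = 0.2381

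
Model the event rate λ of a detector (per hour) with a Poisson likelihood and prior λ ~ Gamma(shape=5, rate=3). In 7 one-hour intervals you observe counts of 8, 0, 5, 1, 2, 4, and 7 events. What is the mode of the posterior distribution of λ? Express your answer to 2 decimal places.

Σxᵢ = 8+0+5+1+2+4+7 = 27, with n = 7.
Posterior ∝ λ^4e^(−3λ) · λ^27e^(−7λ) = λ^31e^(−10λ), i.e. Gamma(shape=32, rate=10).
The mode of a Gamma(a, b) with a ≥ 1 (shape–rate) is (a−1)/b = 31/10 ≈ 3.10.

λ̂_MAP = 3.10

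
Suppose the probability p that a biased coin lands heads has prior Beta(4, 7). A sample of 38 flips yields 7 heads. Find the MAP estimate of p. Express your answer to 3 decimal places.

Prior: Beta(4, 7).
Data: 7 successes in 38 trials. The binomial likelihood contributes p^7(1−p)^31, so the posterior is Beta(4+7, 7+31) = Beta(11, 38).
For Beta(a, b) with a, b > 1 the mode is (a−1)/(a+b−2) = 10/47 ≈ 0.213.

p̂_MAP = 0.213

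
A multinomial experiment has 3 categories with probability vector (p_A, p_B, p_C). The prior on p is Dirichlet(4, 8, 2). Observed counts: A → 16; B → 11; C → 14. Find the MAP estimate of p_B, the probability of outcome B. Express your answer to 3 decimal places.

The posterior is Dirichlet(αᵢ + nᵢ) = Dirichlet(20, 19, 16).
For a Dirichlet(a₁,…,a_K) with all aᵢ > 1, the mode has j-th component (aⱼ − 1)/(Σaᵢ − K).
Here Σaᵢ = 55 and K = 3, so p_B = (19 − 1)/(55 − 3) = 18/52 ≈ 0.346.

MAP estimate of p_B = 0.346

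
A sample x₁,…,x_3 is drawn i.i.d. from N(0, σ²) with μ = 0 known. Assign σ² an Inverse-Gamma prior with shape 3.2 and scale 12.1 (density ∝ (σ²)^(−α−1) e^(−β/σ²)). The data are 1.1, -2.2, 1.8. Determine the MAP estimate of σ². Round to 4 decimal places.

σ̂²_MAP = 2.9377

Sum of squared deviations about the known mean: SS = (1.1−0)² + (-2.2−0)² + (1.8−0)² = 9.29.
The Normal likelihood contributes (σ²)^(−n/2) exp(−SS/(2σ²)), so the posterior is Inverse-Gamma(α + n/2, β + SS/2) = Inverse-Gamma(4.7, 16.745).
The mode of Inverse-Gamma(a, b) is b/(a+1) = 16.745/5.7 ≈ 2.9377.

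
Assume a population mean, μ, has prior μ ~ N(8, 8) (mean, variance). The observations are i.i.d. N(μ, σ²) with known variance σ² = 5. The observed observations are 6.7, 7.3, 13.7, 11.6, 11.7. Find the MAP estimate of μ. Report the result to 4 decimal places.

μ̂_MAP = 9.9556

n = 5; x̄ = (6.7 + 7.3 + 13.7 + 11.6 + 11.7)/5 = 51/5 = 10.2.
For a Normal prior and Normal likelihood with known variance, the posterior is Normal; its mode equals its mean, the precision-weighted average.
Prior precision 1/σ₀² = 1/8 = 0.125; data precision n/σ² = 5/5 = 1.
μ̂ = (0.125·8 + 1·10.2) / (0.125 + 1) = 11.2/1.125 = 448/45 ≈ 9.9556.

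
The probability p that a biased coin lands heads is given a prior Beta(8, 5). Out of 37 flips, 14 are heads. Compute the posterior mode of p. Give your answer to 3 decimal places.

Prior: Beta(8, 5).
Data: 14 successes in 37 trials. The binomial likelihood contributes p^14(1−p)^23, so the posterior is Beta(8+14, 5+23) = Beta(22, 28).
For Beta(a, b) with a, b > 1 the mode is (a−1)/(a+b−2) = 21/48 ≈ 0.438.

p̂_MAP = 0.438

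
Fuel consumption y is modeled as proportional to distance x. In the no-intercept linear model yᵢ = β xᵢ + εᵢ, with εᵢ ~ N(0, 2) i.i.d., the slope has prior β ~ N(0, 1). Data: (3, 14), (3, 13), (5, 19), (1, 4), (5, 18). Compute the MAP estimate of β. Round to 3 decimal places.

β̂_MAP = 3.803

log p(β | y) = −Σ(yᵢ − βxᵢ)²/(2·2) − β²/(2·1) + const.
Setting the derivative to zero: Σxᵢ(yᵢ − βxᵢ)/2 − β/1 = 0, so β = Σxᵢyᵢ / (Σxᵢ² + σ²/τ²).
Σxᵢyᵢ = 3·14 + 3·13 + 5·19 + 1·4 + 5·18 = 270; Σxᵢ² = 69; σ²/τ² = 2.
β̂_MAP = 270 / (69 + 2) = 270/71 ≈ 3.803.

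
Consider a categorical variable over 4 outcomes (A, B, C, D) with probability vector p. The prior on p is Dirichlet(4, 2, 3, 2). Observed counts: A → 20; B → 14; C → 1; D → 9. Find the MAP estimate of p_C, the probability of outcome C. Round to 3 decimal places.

The posterior is Dirichlet(αᵢ + nᵢ) = Dirichlet(24, 16, 4, 11).
For a Dirichlet(a₁,…,a_K) with all aᵢ > 1, the mode has j-th component (aⱼ − 1)/(Σaᵢ − K).
Here Σaᵢ = 55 and K = 4, so p_C = (4 − 1)/(55 − 4) = 3/51 ≈ 0.059.

MAP estimate of p_C = 0.059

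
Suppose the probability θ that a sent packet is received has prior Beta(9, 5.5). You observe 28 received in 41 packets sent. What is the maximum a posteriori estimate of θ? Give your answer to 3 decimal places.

Prior: Beta(9, 5.5).
Data: 28 successes in 41 trials. The binomial likelihood contributes θ^28(1−θ)^13, so the posterior is Beta(9+28, 5.5+13) = Beta(37, 18.5).
For Beta(a, b) with a, b > 1 the mode is (a−1)/(a+b−2) = 36/53.5 ≈ 0.673.

θ̂_MAP = 0.673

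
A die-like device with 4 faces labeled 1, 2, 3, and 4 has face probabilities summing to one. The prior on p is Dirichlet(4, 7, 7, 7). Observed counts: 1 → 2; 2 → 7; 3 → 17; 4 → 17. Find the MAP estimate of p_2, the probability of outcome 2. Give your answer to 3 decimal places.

MAP estimate: 0.203

The posterior is Dirichlet(αᵢ + nᵢ) = Dirichlet(6, 14, 24, 24).
For a Dirichlet(a₁,…,a_K) with all aᵢ > 1, the mode has j-th component (aⱼ − 1)/(Σaᵢ − K).
Here Σaᵢ = 68 and K = 4, so p_2 = (14 − 1)/(68 − 4) = 13/64 ≈ 0.203.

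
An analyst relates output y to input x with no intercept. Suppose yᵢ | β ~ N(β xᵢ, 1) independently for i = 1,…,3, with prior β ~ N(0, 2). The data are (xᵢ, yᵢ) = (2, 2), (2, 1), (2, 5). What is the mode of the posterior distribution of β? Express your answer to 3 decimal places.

β̂_MAP = 1.280

log p(β | y) = −Σ(yᵢ − βxᵢ)²/(2·1) − β²/(2·2) + const.
Setting the derivative to zero: Σxᵢ(yᵢ − βxᵢ)/1 − β/2 = 0, so β = Σxᵢyᵢ / (Σxᵢ² + σ²/τ²).
Σxᵢyᵢ = 2·2 + 2·1 + 2·5 = 16; Σxᵢ² = 12; σ²/τ² = 0.5.
β̂_MAP = 16 / (12 + 0.5) = 16/12.5 ≈ 1.280.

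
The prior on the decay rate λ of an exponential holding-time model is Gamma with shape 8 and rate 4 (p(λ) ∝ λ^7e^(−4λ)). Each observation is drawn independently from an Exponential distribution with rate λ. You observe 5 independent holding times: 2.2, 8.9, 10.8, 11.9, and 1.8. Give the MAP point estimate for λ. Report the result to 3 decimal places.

The Exponential(rate=λ) likelihood is ∝ λ^n e^(−λΣtᵢ). Here n = 5 and Σtᵢ = 2.2 + 8.9 + 10.8 + 11.9 + 1.8 = 35.6.
Posterior ∝ λ^7e^(−4λ) · λ^5e^(−35.6λ) = λ^12e^(−39.6λ), i.e. Gamma(13, 39.6).
Mode = (a−1)/b = 12/39.6 ≈ 0.303.

λ̂_MAP = 0.303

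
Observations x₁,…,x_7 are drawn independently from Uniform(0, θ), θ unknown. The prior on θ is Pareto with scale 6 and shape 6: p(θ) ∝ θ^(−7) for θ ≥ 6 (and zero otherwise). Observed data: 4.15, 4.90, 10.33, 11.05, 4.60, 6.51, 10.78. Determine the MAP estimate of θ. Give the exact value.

θ̂_MAP = 11.05

The Uniform(0, θ) likelihood is θ^(−n) for θ ≥ max(xᵢ), zero otherwise. Here max(xᵢ) = 11.05.
Posterior ∝ θ^(−7) · θ^(−7) = θ^(−14) on θ ≥ max(6, 11.05) = 11.05.
This density is strictly decreasing in θ, so the posterior mode lies at the lower boundary of the support.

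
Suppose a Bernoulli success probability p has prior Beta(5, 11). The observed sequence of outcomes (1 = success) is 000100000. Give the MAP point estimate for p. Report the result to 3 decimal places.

p̂_MAP = 0.217

Prior: Beta(5, 11).
Data: 1 success in 9 trials (from the sequence). The binomial likelihood contributes p(1−p)^8, so the posterior is Beta(5+1, 11+8) = Beta(6, 19).
For Beta(a, b) with a, b > 1 the mode is (a−1)/(a+b−2) = 5/23 ≈ 0.217.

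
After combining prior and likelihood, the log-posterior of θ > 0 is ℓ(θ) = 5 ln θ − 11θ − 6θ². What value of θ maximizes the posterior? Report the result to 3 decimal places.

ℓ'(θ) = 5/θ − 11 − 12θ. Setting this to zero and multiplying by θ: 12θ² + 11θ − 5 = 0.
θ = (−11 + √(11² + 4·12·5)) / (2·12) = (−11 + √361) / 24 = (−11 + 19)/24 = 1/3.
ℓ''(θ) = −5/θ² − 12 < 0, confirming a maximum.

θ̂_MAP = 0.333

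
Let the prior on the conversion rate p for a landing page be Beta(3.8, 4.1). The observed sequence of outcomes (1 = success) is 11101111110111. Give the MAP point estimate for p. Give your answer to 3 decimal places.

Prior: Beta(3.8, 4.1).
Data: 12 successes in 14 trials (from the sequence). The binomial likelihood contributes p^12(1−p)^2, so the posterior is Beta(3.8+12, 4.1+2) = Beta(15.8, 6.1).
For Beta(a, b) with a, b > 1 the mode is (a−1)/(a+b−2) = 14.8/19.9 ≈ 0.744.

p̂_MAP = 0.744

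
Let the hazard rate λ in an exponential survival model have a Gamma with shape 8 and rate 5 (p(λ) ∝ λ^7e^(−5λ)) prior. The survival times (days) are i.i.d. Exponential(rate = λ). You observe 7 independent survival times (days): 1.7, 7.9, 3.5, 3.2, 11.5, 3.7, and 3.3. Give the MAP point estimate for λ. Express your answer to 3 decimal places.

λ̂_MAP = 0.352

The Exponential(rate=λ) likelihood is ∝ λ^n e^(−λΣtᵢ). Here n = 7 and Σtᵢ = 1.7 + 7.9 + 3.5 + 3.2 + 11.5 + 3.7 + 3.3 = 34.8.
Posterior ∝ λ^7e^(−5λ) · λ^7e^(−34.8λ) = λ^14e^(−39.8λ), i.e. Gamma(15, 39.8).
Mode = (a−1)/b = 14/39.8 ≈ 0.352.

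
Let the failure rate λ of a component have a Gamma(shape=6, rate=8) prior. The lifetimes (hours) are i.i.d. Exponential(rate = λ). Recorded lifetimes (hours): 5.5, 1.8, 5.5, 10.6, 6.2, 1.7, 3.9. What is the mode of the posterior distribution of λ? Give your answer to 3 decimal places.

λ̂_MAP = 0.278

The Exponential(rate=λ) likelihood is ∝ λ^n e^(−λΣtᵢ). Here n = 7 and Σtᵢ = 5.5 + 1.8 + 5.5 + 10.6 + 6.2 + 1.7 + 3.9 = 35.2.
Posterior ∝ λ^5e^(−8λ) · λ^7e^(−35.2λ) = λ^12e^(−43.2λ), i.e. Gamma(13, 43.2).
Mode = (a−1)/b = 12/43.2 ≈ 0.278.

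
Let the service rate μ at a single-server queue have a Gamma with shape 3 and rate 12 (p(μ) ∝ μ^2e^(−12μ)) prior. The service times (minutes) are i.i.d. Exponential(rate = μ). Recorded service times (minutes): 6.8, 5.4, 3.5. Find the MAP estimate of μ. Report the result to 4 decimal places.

The Exponential(rate=μ) likelihood is ∝ μ^n e^(−μΣtᵢ). Here n = 3 and Σtᵢ = 6.8 + 5.4 + 3.5 = 15.7.
Posterior ∝ μ^2e^(−12μ) · μ^3e^(−15.7μ) = μ^5e^(−27.7μ), i.e. Gamma(6, 27.7).
Mode = (a−1)/b = 5/27.7 ≈ 0.1805.

μ̂_MAP = 0.1805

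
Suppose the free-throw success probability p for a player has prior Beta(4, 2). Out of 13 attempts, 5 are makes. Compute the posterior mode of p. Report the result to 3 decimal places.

Prior: Beta(4, 2).
Data: 5 successes in 13 trials. The binomial likelihood contributes p^5(1−p)^8, so the posterior is Beta(4+5, 2+8) = Beta(9, 10).
For Beta(a, b) with a, b > 1 the mode is (a−1)/(a+b−2) = 8/17 ≈ 0.471.

p̂_MAP = 0.471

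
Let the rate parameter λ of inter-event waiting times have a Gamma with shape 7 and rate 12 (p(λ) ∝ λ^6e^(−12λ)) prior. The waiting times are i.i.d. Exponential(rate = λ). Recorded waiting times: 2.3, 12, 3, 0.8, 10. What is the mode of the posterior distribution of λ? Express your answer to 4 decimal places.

λ̂_MAP = 0.2743

The Exponential(rate=λ) likelihood is ∝ λ^n e^(−λΣtᵢ). Here n = 5 and Σtᵢ = 2.3 + 12 + 3 + 0.8 + 10 = 28.1.
Posterior ∝ λ^6e^(−12λ) · λ^5e^(−28.1λ) = λ^11e^(−40.1λ), i.e. Gamma(12, 40.1).
Mode = (a−1)/b = 11/40.1 ≈ 0.2743.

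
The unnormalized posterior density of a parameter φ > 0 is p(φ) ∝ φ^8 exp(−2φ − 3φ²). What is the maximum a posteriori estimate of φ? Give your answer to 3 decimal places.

φ̂_MAP = 1.000

ℓ'(φ) = 8/φ − 2 − 6φ. Setting this to zero and multiplying by φ: 6φ² + 2φ − 8 = 0.
φ = (−2 + √(2² + 4·6·8)) / (2·6) = (−2 + √196) / 12 = (−2 + 14)/12 = 1.
ℓ''(φ) = −8/φ² − 6 < 0, confirming a maximum.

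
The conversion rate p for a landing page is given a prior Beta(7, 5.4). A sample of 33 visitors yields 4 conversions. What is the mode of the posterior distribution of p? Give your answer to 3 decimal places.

Prior: Beta(7, 5.4).
Data: 4 successes in 33 trials. The binomial likelihood contributes p^4(1−p)^29, so the posterior is Beta(7+4, 5.4+29) = Beta(11, 34.4).
For Beta(a, b) with a, b > 1 the mode is (a−1)/(a+b−2) = 10/43.4 ≈ 0.230.

p̂_MAP = 0.230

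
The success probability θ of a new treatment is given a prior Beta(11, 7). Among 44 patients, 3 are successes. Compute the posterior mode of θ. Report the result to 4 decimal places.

Prior: Beta(11, 7).
Data: 3 successes in 44 trials. The binomial likelihood contributes θ^3(1−θ)^41, so the posterior is Beta(11+3, 7+41) = Beta(14, 48).
For Beta(a, b) with a, b > 1 the mode is (a−1)/(a+b−2) = 13/60 ≈ 0.2167.

θ̂_MAP = 0.2167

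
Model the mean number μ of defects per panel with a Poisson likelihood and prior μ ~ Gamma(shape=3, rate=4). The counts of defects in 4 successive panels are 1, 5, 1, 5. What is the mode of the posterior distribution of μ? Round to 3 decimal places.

μ̂_MAP = 1.750

Σxᵢ = 1+5+1+5 = 12, with n = 4.
Posterior ∝ μ^2e^(−4μ) · μ^12e^(−4μ) = μ^14e^(−8μ), i.e. Gamma(shape=15, rate=8).
The mode of a Gamma(a, b) with a ≥ 1 (shape–rate) is (a−1)/b = 14/8 ≈ 1.750.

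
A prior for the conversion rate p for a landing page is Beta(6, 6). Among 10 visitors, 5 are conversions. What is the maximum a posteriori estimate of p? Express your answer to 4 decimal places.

Prior: Beta(6, 6).
Data: 5 successes in 10 trials. The binomial likelihood contributes p^5(1−p)^5, so the posterior is Beta(6+5, 6+5) = Beta(11, 11).
For Beta(a, b) with a, b > 1 the mode is (a−1)/(a+b−2) = 10/20 ≈ 0.5000.

p̂_MAP = 0.5000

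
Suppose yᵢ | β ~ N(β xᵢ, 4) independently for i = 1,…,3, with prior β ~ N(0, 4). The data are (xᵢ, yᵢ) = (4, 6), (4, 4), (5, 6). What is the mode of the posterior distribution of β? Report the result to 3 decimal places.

log p(β | y) = −Σ(yᵢ − βxᵢ)²/(2·4) − β²/(2·4) + const.
Setting the derivative to zero: Σxᵢ(yᵢ − βxᵢ)/4 − β/4 = 0, so β = Σxᵢyᵢ / (Σxᵢ² + σ²/τ²).
Σxᵢyᵢ = 4·6 + 4·4 + 5·6 = 70; Σxᵢ² = 57; σ²/τ² = 1.
β̂_MAP = 70 / (57 + 1) = 70/58 ≈ 1.207.

β̂_MAP = 1.207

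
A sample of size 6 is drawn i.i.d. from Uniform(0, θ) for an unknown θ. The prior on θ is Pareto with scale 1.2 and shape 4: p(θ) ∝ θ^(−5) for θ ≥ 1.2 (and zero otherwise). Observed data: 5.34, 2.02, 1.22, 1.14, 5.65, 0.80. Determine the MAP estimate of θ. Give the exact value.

The Uniform(0, θ) likelihood is θ^(−n) for θ ≥ max(xᵢ), zero otherwise. Here max(xᵢ) = 5.65.
Posterior ∝ θ^(−5) · θ^(−6) = θ^(−11) on θ ≥ max(1.2, 5.65) = 5.65.
This density is strictly decreasing in θ, so the posterior mode lies at the lower boundary of the support.

θ̂_MAP = 5.65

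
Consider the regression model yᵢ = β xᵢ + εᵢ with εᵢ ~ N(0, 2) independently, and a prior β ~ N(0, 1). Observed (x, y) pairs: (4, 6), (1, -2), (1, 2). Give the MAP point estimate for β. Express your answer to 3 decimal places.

log p(β | y) = −Σ(yᵢ − βxᵢ)²/(2·2) − β²/(2·1) + const.
Setting the derivative to zero: Σxᵢ(yᵢ − βxᵢ)/2 − β/1 = 0, so β = Σxᵢyᵢ / (Σxᵢ² + σ²/τ²).
Σxᵢyᵢ = 4·6 + 1·(-2) + 1·2 = 24; Σxᵢ² = 18; σ²/τ² = 2.
β̂_MAP = 24 / (18 + 2) = 24/20 ≈ 1.200.

β̂_MAP = 1.200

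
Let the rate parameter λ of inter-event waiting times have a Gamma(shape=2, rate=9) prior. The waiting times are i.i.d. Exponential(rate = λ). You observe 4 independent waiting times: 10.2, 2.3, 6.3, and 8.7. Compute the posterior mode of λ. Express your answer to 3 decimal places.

λ̂_MAP = 0.137

The Exponential(rate=λ) likelihood is ∝ λ^n e^(−λΣtᵢ). Here n = 4 and Σtᵢ = 10.2 + 2.3 + 6.3 + 8.7 = 27.5.
Posterior ∝ λe^(−9λ) · λ^4e^(−27.5λ) = λ^5e^(−36.5λ), i.e. Gamma(6, 36.5).
Mode = (a−1)/b = 5/36.5 ≈ 0.137.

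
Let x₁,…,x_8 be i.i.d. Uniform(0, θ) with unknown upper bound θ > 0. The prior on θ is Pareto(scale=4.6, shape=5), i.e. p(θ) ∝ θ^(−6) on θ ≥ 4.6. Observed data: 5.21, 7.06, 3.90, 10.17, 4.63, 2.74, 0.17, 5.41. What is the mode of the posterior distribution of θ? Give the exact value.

The Uniform(0, θ) likelihood is θ^(−n) for θ ≥ max(xᵢ), zero otherwise. Here max(xᵢ) = 10.17.
Posterior ∝ θ^(−6) · θ^(−8) = θ^(−14) on θ ≥ max(4.6, 10.17) = 10.17.
This density is strictly decreasing in θ, so the posterior mode lies at the lower boundary of the support.

θ̂_MAP = 10.17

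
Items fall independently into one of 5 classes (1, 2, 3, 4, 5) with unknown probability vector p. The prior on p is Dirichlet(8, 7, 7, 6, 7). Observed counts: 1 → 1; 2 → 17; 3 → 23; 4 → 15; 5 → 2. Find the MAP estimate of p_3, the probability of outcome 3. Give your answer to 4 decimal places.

The posterior is Dirichlet(αᵢ + nᵢ) = Dirichlet(9, 24, 30, 21, 9).
For a Dirichlet(a₁,…,a_K) with all aᵢ > 1, the mode has j-th component (aⱼ − 1)/(Σaᵢ − K).
Here Σaᵢ = 93 and K = 5, so p_3 = (30 − 1)/(93 − 5) = 29/88 ≈ 0.3295.

MAP estimate: 0.3295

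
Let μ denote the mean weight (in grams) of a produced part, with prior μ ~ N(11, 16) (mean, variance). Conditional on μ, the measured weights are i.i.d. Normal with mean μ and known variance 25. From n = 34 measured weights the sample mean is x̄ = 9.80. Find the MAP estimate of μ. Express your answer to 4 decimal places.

μ̂_MAP = 9.8527

n = 34, x̄ = 9.80.
For a Normal prior and Normal likelihood with known variance, the posterior is Normal; its mode equals its mean, the precision-weighted average.
Prior precision 1/σ₀² = 1/16 = 0.0625; data precision n/σ² = 34/25 = 1.36.
μ̂ = (0.0625·11 + 1.36·9.8) / (0.0625 + 1.36) = 14.0155/1.4225 = 28031/2845 ≈ 9.8527.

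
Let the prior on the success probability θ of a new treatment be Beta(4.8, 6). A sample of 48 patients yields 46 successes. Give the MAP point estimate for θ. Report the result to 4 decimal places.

θ̂_MAP = 0.8768

Prior: Beta(4.8, 6).
Data: 46 successes in 48 trials. The binomial likelihood contributes θ^46(1−θ)^2, so the posterior is Beta(4.8+46, 6+2) = Beta(50.8, 8).
For Beta(a, b) with a, b > 1 the mode is (a−1)/(a+b−2) = 49.8/56.8 ≈ 0.8768.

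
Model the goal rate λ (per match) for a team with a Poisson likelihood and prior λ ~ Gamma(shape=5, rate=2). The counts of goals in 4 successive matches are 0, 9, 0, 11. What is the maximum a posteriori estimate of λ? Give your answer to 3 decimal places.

Σxᵢ = 0+9+0+11 = 20, with n = 4.
Posterior ∝ λ^4e^(−2λ) · λ^20e^(−4λ) = λ^24e^(−6λ), i.e. Gamma(shape=25, rate=6).
The mode of a Gamma(a, b) with a ≥ 1 (shape–rate) is (a−1)/b = 24/6 ≈ 4.000.

λ̂_MAP = 4.000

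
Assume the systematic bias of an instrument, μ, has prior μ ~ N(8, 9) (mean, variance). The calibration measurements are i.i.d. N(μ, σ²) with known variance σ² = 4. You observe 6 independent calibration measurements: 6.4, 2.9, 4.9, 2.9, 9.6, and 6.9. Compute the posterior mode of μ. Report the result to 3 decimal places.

n = 6; x̄ = (6.4 + 2.9 + 4.9 + 2.9 + 9.6 + 6.9)/6 = 33.6/6 = 5.6.
For a Normal prior and Normal likelihood with known variance, the posterior is Normal; its mode equals its mean, the precision-weighted average.
Prior precision 1/σ₀² = 1/9; data precision n/σ² = 6/4 = 1.5.
μ̂ = ((1/9)·8 + 1.5·5.6) / (1/9 + 1.5) = (418/45)/(29/18) = 836/145 ≈ 5.766.

μ̂_MAP = 5.766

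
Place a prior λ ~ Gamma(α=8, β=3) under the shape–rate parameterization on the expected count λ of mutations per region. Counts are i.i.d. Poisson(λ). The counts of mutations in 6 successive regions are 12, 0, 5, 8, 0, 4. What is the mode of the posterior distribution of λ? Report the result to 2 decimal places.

λ̂_MAP = 4.00

Σxᵢ = 12+0+5+8+0+4 = 29, with n = 6.
Posterior ∝ λ^7e^(−3λ) · λ^29e^(−6λ) = λ^36e^(−9λ), i.e. Gamma(shape=37, rate=9).
The mode of a Gamma(a, b) with a ≥ 1 (shape–rate) is (a−1)/b = 36/9 ≈ 4.00.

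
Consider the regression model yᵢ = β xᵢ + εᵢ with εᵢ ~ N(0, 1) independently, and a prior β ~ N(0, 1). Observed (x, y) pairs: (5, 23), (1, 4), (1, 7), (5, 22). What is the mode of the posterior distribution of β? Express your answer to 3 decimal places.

log p(β | y) = −Σ(yᵢ − βxᵢ)²/(2·1) − β²/(2·1) + const.
Setting the derivative to zero: Σxᵢ(yᵢ − βxᵢ)/1 − β/1 = 0, so β = Σxᵢyᵢ / (Σxᵢ² + σ²/τ²).
Σxᵢyᵢ = 5·23 + 1·4 + 1·7 + 5·22 = 236; Σxᵢ² = 52; σ²/τ² = 1.
β̂_MAP = 236 / (52 + 1) = 236/53 ≈ 4.453.

β̂_MAP = 4.453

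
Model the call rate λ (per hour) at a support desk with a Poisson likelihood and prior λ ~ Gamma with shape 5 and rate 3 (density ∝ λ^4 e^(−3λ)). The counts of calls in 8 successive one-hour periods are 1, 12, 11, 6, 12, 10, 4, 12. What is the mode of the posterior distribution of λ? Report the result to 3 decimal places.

λ̂_MAP = 6.545

Σxᵢ = 1+12+11+6+12+10+4+12 = 68, with n = 8.
Posterior ∝ λ^4e^(−3λ) · λ^68e^(−8λ) = λ^72e^(−11λ), i.e. Gamma(shape=73, rate=11).
The mode of a Gamma(a, b) with a ≥ 1 (shape–rate) is (a−1)/b = 72/11 ≈ 6.545.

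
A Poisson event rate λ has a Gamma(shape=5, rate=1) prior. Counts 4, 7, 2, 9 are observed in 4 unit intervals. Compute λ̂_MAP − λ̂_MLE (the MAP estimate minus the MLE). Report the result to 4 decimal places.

Σxᵢ = 22. Posterior is Gamma(27, 5); MAP = (27−1)/5 = 26/5 ≈ 5.20000.
MLE = x̄ = 22/4 ≈ 5.50000.
Difference = 26/5 − 22/4 = -3/10 ≈ -0.3000.

MAP − MLE = -0.3000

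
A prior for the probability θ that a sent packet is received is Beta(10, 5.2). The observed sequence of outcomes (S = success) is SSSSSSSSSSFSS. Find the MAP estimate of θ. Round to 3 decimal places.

θ̂_MAP = 0.802

Prior: Beta(10, 5.2).
Data: 12 successes in 13 trials (from the sequence). The binomial likelihood contributes θ^12(1−θ)^1, so the posterior is Beta(10+12, 5.2+1) = Beta(22, 6.2).
For Beta(a, b) with a, b > 1 the mode is (a−1)/(a+b−2) = 21/26.2 ≈ 0.802.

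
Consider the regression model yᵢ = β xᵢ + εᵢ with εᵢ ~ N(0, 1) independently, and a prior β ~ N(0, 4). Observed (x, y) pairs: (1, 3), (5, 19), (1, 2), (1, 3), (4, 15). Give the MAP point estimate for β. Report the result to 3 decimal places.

β̂_MAP = 3.684

log p(β | y) = −Σ(yᵢ − βxᵢ)²/(2·1) − β²/(2·4) + const.
Setting the derivative to zero: Σxᵢ(yᵢ − βxᵢ)/1 − β/4 = 0, so β = Σxᵢyᵢ / (Σxᵢ² + σ²/τ²).
Σxᵢyᵢ = 1·3 + 5·19 + 1·2 + 1·3 + 4·15 = 163; Σxᵢ² = 44; σ²/τ² = 0.25.
β̂_MAP = 163 / (44 + 0.25) = 163/44.25 ≈ 3.684.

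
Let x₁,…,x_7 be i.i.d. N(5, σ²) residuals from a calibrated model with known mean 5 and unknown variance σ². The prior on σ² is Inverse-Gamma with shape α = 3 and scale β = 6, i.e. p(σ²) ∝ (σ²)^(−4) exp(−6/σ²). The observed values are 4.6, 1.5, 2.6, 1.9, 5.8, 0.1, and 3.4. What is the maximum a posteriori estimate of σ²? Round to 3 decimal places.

σ̂²_MAP = 4.466

Sum of squared deviations about the known mean: SS = (4.6−5)² + (1.5−5)² + (2.6−5)² + (1.9−5)² + (5.8−5)² + (0.1−5)² + (3.4−5)² = 54.99.
The Normal likelihood contributes (σ²)^(−n/2) exp(−SS/(2σ²)), so the posterior is Inverse-Gamma(α + n/2, β + SS/2) = Inverse-Gamma(6.5, 33.495).
The mode of Inverse-Gamma(a, b) is b/(a+1) = 33.495/7.5 ≈ 4.466.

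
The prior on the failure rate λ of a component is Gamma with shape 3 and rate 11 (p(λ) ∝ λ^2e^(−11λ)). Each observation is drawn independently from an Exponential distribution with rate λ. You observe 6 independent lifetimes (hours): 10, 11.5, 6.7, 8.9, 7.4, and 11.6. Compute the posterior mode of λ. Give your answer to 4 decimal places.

λ̂_MAP = 0.1192

The Exponential(rate=λ) likelihood is ∝ λ^n e^(−λΣtᵢ). Here n = 6 and Σtᵢ = 10 + 11.5 + 6.7 + 8.9 + 7.4 + 11.6 = 56.1.
Posterior ∝ λ^2e^(−11λ) · λ^6e^(−56.1λ) = λ^8e^(−67.1λ), i.e. Gamma(9, 67.1).
Mode = (a−1)/b = 8/67.1 ≈ 0.1192.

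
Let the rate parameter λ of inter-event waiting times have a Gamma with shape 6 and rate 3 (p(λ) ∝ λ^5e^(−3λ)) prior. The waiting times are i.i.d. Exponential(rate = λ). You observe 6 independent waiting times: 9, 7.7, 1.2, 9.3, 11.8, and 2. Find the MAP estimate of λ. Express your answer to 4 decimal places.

The Exponential(rate=λ) likelihood is ∝ λ^n e^(−λΣtᵢ). Here n = 6 and Σtᵢ = 9 + 7.7 + 1.2 + 9.3 + 11.8 + 2 = 41.
Posterior ∝ λ^5e^(−3λ) · λ^6e^(−41λ) = λ^11e^(−44λ), i.e. Gamma(12, 44).
Mode = (a−1)/b = 11/44 ≈ 0.2500.

λ̂_MAP = 0.2500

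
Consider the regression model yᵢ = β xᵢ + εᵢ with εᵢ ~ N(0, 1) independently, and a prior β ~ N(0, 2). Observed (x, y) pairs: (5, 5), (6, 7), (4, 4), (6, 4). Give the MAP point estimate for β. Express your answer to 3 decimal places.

log p(β | y) = −Σ(yᵢ − βxᵢ)²/(2·1) − β²/(2·2) + const.
Setting the derivative to zero: Σxᵢ(yᵢ − βxᵢ)/1 − β/2 = 0, so β = Σxᵢyᵢ / (Σxᵢ² + σ²/τ²).
Σxᵢyᵢ = 5·5 + 6·7 + 4·4 + 6·4 = 107; Σxᵢ² = 113; σ²/τ² = 0.5.
β̂_MAP = 107 / (113 + 0.5) = 107/113.5 ≈ 0.943.

β̂_MAP = 0.943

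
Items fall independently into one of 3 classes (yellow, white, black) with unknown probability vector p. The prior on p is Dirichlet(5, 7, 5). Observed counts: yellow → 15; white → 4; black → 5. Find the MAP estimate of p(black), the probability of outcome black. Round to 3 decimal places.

MAP estimate of p(black) = 0.237

The posterior is Dirichlet(αᵢ + nᵢ) = Dirichlet(20, 11, 10).
For a Dirichlet(a₁,…,a_K) with all aᵢ > 1, the mode has j-th component (aⱼ − 1)/(Σaᵢ − K).
Here Σaᵢ = 41 and K = 3, so p(black) = (10 − 1)/(41 − 3) = 9/38 ≈ 0.237.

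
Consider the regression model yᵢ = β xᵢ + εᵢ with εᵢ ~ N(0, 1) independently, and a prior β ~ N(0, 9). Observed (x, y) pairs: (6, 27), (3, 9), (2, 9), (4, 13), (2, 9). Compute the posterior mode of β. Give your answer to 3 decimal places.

β̂_MAP = 4.008

log p(β | y) = −Σ(yᵢ − βxᵢ)²/(2·1) − β²/(2·9) + const.
Setting the derivative to zero: Σxᵢ(yᵢ − βxᵢ)/1 − β/9 = 0, so β = Σxᵢyᵢ / (Σxᵢ² + σ²/τ²).
Σxᵢyᵢ = 6·27 + 3·9 + 2·9 + 4·13 + 2·9 = 277; Σxᵢ² = 69; σ²/τ² = 1/9.
β̂_MAP = 277 / (69 + 1/9) = 277/(622/9) = 2493/622 ≈ 4.008.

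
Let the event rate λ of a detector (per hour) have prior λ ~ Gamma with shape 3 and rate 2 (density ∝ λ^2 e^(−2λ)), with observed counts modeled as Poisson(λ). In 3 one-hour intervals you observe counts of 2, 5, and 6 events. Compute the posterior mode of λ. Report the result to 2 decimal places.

λ̂_MAP = 3.00

Σxᵢ = 2+5+6 = 13, with n = 3.
Posterior ∝ λ^2e^(−2λ) · λ^13e^(−3λ) = λ^15e^(−5λ), i.e. Gamma(shape=16, rate=5).
The mode of a Gamma(a, b) with a ≥ 1 (shape–rate) is (a−1)/b = 15/5 ≈ 3.00.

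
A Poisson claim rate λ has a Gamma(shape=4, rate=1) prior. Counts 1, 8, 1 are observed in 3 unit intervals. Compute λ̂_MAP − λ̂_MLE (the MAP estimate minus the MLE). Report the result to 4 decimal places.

MAP − MLE = -0.0833

Σxᵢ = 10. Posterior is Gamma(14, 4); MAP = (14−1)/4 = 13/4 ≈ 3.25000.
MLE = x̄ = 10/3 ≈ 3.33333.
Difference = 13/4 − 10/3 = -1/12 ≈ -0.0833.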